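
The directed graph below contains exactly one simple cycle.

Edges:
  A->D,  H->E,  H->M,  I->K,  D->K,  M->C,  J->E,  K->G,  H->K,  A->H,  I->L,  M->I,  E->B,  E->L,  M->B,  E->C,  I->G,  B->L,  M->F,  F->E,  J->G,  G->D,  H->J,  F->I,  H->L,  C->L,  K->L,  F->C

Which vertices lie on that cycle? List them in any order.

D, G, K

DFS with gray/black marking from D:
D gray
  K gray
    G gray
      G→D: D is gray → back edge
Back edge closes the cycle D → K → G → D; its vertices are {D, G, K}.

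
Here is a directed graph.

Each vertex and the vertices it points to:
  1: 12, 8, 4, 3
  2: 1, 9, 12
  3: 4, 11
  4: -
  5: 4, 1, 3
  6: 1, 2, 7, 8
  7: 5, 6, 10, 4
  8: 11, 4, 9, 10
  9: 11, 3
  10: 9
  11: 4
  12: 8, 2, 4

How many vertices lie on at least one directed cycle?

A vertex is on a directed cycle iff it belongs to a strongly connected component of size ≥ 2 (or has a self-loop).
The vertices on cycles are {1, 2, 6, 7, 12} — 5 in total.

5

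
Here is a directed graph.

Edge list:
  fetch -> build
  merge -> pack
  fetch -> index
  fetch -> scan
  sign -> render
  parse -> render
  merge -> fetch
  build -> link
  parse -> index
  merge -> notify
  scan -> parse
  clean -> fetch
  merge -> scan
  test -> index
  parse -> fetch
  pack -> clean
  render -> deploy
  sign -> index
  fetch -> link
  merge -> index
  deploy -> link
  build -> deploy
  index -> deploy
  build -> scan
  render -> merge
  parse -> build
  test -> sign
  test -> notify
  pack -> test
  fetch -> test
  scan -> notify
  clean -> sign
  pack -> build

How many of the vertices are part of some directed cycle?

10

A vertex is on a directed cycle iff it belongs to a strongly connected component of size ≥ 2 (or has a self-loop).
The vertices on cycles are {pack, scan, sign, test, build, clean, fetch, merge, parse, render} — 10 in total.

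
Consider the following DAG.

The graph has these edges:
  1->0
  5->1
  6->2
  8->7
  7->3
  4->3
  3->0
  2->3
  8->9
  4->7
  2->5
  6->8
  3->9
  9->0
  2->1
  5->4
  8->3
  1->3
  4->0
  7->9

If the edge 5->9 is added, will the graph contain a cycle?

No

Adding 5→9 creates a cycle iff 9 can already reach 5.
Explore from 9: no path reaches 5. The graph stays acyclic.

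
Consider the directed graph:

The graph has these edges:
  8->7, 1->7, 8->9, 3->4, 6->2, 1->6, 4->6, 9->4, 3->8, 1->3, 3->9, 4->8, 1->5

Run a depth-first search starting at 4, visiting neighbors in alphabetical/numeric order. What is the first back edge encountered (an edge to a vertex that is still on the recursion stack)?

9->4

DFS from 4 (visiting neighbors in alphabetical/numeric order); mark gray on enter, black on exit:
4 gray
  6 gray
    2 gray
    2 black
  6 black
  8 gray
    7 gray
    7 black
    9 gray
      9→4: 4 is gray → back edge
First back edge: 9 → 4.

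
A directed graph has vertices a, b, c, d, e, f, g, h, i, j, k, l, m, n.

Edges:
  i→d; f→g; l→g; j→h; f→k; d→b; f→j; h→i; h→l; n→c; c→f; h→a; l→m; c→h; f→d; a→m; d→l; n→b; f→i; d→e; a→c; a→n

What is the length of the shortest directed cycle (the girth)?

3

For each vertex v, BFS finds the shortest path from v back to v.
The shortest such closed walk is c → h → a → c, length 3.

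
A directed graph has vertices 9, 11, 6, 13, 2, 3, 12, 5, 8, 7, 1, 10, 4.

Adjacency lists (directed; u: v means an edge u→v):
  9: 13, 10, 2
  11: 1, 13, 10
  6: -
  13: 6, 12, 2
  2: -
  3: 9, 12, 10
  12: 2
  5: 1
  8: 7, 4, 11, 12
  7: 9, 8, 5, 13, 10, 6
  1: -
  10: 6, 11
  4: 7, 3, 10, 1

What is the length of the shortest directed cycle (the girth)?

For each vertex v, BFS finds the shortest path from v back to v.
The shortest such closed walk is 8 → 7 → 8, length 2.

2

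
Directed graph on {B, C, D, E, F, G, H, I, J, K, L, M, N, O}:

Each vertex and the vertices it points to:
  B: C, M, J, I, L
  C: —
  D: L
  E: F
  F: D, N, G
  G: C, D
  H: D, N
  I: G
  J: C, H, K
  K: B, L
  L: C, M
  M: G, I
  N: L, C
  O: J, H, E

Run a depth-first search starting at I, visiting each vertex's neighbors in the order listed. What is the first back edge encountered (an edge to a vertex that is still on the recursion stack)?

DFS from I (visiting each vertex's neighbors in the order listed); mark gray on enter, black on exit:
I gray
  G gray
    C gray
    C black
    D gray
      L gray
        L→C: C black — skip
        M gray
          M→G: G is gray → back edge
First back edge: M → G.

M→G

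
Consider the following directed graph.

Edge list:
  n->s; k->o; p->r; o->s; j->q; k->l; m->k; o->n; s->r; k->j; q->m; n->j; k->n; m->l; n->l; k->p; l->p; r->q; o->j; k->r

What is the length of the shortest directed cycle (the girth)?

For each vertex v, BFS finds the shortest path from v back to v.
The shortest such closed walk is m → k → r → q → m, length 4.

4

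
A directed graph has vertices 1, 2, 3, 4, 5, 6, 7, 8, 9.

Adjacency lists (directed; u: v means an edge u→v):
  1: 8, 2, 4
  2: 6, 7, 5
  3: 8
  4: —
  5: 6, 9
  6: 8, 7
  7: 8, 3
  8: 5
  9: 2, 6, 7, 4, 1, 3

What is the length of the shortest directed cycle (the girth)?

For each vertex v, BFS finds the shortest path from v back to v.
The shortest such closed walk is 9 → 2 → 5 → 9, length 3.

3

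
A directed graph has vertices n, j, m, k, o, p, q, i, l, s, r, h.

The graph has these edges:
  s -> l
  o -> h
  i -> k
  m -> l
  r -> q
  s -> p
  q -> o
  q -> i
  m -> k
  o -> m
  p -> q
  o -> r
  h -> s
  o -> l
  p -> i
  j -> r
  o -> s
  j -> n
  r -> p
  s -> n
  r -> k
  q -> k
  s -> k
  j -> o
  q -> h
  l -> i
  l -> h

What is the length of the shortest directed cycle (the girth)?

For each vertex v, BFS finds the shortest path from v back to v.
The shortest such closed walk is o → r → q → o, length 3.

3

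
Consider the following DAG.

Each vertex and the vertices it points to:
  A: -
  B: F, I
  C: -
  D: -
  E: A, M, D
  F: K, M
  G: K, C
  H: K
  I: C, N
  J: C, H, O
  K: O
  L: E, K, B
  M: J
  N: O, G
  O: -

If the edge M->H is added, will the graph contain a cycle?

Adding M→H creates a cycle iff H can already reach M.
Explore from H: no path reaches M. The graph stays acyclic.

No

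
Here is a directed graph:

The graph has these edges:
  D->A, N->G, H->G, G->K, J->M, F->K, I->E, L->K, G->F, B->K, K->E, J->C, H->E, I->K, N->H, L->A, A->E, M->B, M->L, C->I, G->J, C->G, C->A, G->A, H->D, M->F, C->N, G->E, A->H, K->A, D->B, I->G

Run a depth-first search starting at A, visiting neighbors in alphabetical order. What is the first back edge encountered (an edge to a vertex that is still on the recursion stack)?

DFS from A (visiting neighbors in alphabetical order); mark gray on enter, black on exit:
A gray
  E gray
  E black
  H gray
    D gray
      D→A: A is gray → back edge
First back edge: D → A.

D->A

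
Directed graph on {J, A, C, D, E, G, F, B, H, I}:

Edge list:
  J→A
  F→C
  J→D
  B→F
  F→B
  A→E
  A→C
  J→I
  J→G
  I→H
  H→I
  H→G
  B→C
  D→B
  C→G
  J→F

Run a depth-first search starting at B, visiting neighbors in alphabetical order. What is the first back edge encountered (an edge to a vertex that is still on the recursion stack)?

F->B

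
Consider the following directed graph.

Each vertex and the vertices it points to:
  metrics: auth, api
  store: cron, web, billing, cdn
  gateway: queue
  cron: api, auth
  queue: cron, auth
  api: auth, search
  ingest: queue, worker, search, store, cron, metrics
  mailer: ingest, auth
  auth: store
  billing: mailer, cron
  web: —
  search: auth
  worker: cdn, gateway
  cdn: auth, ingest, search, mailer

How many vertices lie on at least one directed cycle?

A vertex is on a directed cycle iff it belongs to a strongly connected component of size ≥ 2 (or has a self-loop).
The vertices on cycles are {api, cdn, auth, cron, queue, store, ingest, mailer, search, worker, billing, gateway, metrics} — 13 in total.

13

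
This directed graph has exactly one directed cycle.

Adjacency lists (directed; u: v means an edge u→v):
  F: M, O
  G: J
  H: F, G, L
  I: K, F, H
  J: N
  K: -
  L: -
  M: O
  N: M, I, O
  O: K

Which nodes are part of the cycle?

G, H, I, J, N

DFS with gray/black marking from H:
H gray
  F gray
    M gray
      O gray
        K gray
        K black
      O black
    M black
    F→O: O black — skip
  F black
  G gray
    J gray
      N gray
        N→M: M black — skip
        I gray
          I→K: K black — skip
          I→F: F black — skip
          I→H: H is gray → back edge
Back edge closes the cycle H → G → J → N → I → H; its vertices are {G, H, I, J, N}.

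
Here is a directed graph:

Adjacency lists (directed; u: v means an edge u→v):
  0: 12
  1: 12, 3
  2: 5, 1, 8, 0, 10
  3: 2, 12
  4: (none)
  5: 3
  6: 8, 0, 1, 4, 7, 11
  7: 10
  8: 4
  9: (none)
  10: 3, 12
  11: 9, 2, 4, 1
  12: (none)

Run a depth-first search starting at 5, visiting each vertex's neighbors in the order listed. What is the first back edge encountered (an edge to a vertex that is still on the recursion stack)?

2->5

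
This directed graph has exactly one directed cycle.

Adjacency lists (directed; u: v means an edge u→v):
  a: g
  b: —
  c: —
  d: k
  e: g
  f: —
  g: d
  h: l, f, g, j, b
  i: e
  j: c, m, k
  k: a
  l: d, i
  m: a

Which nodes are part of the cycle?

DFS with gray/black marking from d:
d gray
  k gray
    a gray
      g gray
        g→d: d is gray → back edge
Back edge closes the cycle d → k → a → g → d; its vertices are {a, d, g, k}.

a, d, g, k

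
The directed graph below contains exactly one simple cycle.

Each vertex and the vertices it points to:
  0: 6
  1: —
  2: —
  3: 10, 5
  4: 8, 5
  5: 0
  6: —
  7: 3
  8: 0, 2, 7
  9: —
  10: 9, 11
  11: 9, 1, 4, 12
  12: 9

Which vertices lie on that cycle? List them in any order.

3, 4, 7, 8, 10, 11

DFS with gray/black marking from 11:
11 gray
  9 gray
  9 black
  1 gray
  1 black
  4 gray
    8 gray
      0 gray
        6 gray
        6 black
      0 black
      2 gray
      2 black
      7 gray
        3 gray
          10 gray
            10→9: 9 black — skip
            10→11: 11 is gray → back edge
Back edge closes the cycle 11 → 4 → 8 → 7 → 3 → 10 → 11; its vertices are {3, 4, 7, 8, 10, 11}.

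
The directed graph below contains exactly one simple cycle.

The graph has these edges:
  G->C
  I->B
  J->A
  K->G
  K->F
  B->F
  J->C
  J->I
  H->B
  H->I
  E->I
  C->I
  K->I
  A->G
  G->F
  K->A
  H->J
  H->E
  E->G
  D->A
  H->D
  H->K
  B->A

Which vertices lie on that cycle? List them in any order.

A, B, C, G, I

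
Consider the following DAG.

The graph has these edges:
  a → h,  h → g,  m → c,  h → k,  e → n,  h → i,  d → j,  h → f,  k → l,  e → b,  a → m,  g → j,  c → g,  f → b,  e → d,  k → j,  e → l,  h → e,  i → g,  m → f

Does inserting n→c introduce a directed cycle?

No

Adding n→c creates a cycle iff c can already reach n.
Explore from c: no path reaches n. The graph stays acyclic.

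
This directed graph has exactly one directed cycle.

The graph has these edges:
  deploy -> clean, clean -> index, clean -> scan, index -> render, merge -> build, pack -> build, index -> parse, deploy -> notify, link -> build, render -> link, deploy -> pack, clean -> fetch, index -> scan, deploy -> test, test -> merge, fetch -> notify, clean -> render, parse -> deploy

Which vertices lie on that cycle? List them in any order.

clean, index, parse, deploy

DFS with gray/black marking from deploy:
deploy gray
  test gray
    merge gray
      build gray
      build black
    merge black
  test black
  pack gray
    pack→build: build black — skip
  pack black
  clean gray
    render gray
      link gray
        link→build: build black — skip
      link black
    render black
    scan gray
    scan black
    index gray
      index→render: render black — skip
      parse gray
        parse→deploy: deploy is gray → back edge
Back edge closes the cycle deploy → clean → index → parse → deploy; its vertices are {clean, index, parse, deploy}.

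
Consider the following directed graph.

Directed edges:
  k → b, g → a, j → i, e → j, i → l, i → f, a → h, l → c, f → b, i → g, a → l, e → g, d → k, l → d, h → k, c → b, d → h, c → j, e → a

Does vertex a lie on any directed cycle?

a is on a cycle iff a can reach itself via ≥1 edge.
a → l → c → j → i → g → a — yes.

Yes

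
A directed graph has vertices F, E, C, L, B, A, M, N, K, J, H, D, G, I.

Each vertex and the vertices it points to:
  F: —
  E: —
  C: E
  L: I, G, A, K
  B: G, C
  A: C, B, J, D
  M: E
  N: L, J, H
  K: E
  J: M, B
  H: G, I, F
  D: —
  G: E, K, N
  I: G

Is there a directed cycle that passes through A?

A is on a cycle iff A can reach itself via ≥1 edge.
A → B → G → N → L → A — yes.

Yes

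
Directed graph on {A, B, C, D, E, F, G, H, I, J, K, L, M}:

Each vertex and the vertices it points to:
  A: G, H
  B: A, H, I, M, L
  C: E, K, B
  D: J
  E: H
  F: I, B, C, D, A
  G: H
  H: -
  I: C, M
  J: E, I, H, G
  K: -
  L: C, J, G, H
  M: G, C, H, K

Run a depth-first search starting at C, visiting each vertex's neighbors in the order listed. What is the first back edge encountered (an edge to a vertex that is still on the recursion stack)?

DFS from C (visiting each vertex's neighbors in the order listed); mark gray on enter, black on exit:
C gray
  E gray
    H gray
    H black
  E black
  K gray
  K black
  B gray
    A gray
      G gray
        G→H: H black — skip
      G black
      A→H: H black — skip
    A black
    B→H: H black — skip
    I gray
      I→C: C is gray → back edge
First back edge: I → C.

I->C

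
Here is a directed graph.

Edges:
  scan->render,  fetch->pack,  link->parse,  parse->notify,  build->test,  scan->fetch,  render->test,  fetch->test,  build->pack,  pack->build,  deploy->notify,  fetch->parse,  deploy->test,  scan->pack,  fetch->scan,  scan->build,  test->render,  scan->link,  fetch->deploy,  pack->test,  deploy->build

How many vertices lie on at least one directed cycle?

A vertex is on a directed cycle iff it belongs to a strongly connected component of size ≥ 2 (or has a self-loop).
The vertices on cycles are {pack, scan, test, build, fetch, render} — 6 in total.

6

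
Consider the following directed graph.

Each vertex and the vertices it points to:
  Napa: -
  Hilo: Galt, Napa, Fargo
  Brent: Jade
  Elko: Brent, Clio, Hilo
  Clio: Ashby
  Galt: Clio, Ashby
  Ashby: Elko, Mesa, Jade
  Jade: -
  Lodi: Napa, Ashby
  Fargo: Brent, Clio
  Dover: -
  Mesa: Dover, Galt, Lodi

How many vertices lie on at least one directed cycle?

8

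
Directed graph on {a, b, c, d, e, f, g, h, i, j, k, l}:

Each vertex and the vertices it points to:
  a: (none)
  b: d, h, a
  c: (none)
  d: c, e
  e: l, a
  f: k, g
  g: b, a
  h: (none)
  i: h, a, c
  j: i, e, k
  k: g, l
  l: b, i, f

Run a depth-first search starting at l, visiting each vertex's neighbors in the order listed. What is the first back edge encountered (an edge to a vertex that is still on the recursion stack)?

e→l

DFS from l (visiting each vertex's neighbors in the order listed); mark gray on enter, black on exit:
l gray
  b gray
    d gray
      c gray
      c black
      e gray
        e→l: l is gray → back edge
First back edge: e → l.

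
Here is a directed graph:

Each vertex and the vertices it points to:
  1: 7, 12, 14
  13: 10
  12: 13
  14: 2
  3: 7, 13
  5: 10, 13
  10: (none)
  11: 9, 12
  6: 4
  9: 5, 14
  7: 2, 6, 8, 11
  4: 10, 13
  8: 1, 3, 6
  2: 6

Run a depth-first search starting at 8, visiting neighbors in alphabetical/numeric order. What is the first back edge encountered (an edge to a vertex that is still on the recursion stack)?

7->8

DFS from 8 (visiting neighbors in alphabetical/numeric order); mark gray on enter, black on exit:
8 gray
  1 gray
    7 gray
      2 gray
        6 gray
          4 gray
            10 gray
            10 black
            13 gray
              13→10: 10 black — skip
            13 black
          4 black
        6 black
      2 black
      7→6: 6 black — skip
      7→8: 8 is gray → back edge
First back edge: 7 → 8.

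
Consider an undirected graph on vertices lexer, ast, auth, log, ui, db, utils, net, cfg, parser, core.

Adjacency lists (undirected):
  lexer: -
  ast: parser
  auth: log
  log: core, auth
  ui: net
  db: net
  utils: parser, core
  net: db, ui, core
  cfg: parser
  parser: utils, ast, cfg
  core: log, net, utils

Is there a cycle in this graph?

No

DFS, tracking each vertex's parent; an edge to a visited non-parent vertex closes a cycle.
Start from lexer:
visit lexer (parent –)
visit ast (parent –)
  visit parser (parent ast)
    visit utils (parent parser)
      utils–parser: parent, skip
      visit core (parent utils)
        visit log (parent core)
          log–core: parent, skip
          visit auth (parent log)
            auth–log: parent, skip
        visit net (parent core)
          visit db (parent net)
            db–net: parent, skip
          visit ui (parent net)
            ui–net: parent, skip
          net–core: parent, skip
        core–utils: parent, skip
    parser–ast: parent, skip
    visit cfg (parent parser)
      cfg–parser: parent, skip
No non-parent visited neighbor found — the graph is a forest.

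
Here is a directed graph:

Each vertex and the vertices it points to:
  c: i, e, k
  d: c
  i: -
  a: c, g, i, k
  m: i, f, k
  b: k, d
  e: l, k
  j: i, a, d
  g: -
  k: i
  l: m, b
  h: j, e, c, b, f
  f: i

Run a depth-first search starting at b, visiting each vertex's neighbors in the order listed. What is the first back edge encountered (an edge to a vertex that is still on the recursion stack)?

l->b

DFS from b (visiting each vertex's neighbors in the order listed); mark gray on enter, black on exit:
b gray
  k gray
    i gray
    i black
  k black
  d gray
    c gray
      c→i: i black — skip
      e gray
        l gray
          m gray
            m→i: i black — skip
            f gray
              f→i: i black — skip
            f black
            m→k: k black — skip
          m black
          l→b: b is gray → back edge
First back edge: l → b.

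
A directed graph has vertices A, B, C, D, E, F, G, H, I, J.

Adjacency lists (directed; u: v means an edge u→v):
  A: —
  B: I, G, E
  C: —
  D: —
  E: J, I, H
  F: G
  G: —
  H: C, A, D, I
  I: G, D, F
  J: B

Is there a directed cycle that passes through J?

Yes

J is on a cycle iff J can reach itself via ≥1 edge.
J → B → E → J — yes.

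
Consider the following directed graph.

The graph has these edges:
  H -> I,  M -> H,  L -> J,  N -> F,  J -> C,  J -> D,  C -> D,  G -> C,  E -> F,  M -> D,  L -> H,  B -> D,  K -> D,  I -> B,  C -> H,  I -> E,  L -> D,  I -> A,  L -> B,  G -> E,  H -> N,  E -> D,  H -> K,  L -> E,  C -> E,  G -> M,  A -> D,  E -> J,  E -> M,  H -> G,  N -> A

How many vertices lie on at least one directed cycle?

7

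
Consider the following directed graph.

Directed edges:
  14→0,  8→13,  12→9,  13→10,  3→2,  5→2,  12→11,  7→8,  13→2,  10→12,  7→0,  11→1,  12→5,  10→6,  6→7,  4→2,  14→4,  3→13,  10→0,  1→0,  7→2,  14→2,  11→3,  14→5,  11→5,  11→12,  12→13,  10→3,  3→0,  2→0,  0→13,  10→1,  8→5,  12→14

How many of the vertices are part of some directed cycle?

14

A vertex is on a directed cycle iff it belongs to a strongly connected component of size ≥ 2 (or has a self-loop).
The vertices on cycles are {0, 1, 2, 3, 4, 5, 6, 7, 8, 10, 11, 12, 13, 14} — 14 in total.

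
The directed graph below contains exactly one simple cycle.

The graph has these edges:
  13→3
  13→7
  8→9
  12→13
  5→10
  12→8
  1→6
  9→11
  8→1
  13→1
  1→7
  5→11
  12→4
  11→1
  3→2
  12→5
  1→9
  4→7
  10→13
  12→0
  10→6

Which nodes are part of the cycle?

1, 9, 11

DFS with gray/black marking from 9:
9 gray
  11 gray
    1 gray
      6 gray
      6 black
      1→9: 9 is gray → back edge
Back edge closes the cycle 9 → 11 → 1 → 9; its vertices are {1, 9, 11}.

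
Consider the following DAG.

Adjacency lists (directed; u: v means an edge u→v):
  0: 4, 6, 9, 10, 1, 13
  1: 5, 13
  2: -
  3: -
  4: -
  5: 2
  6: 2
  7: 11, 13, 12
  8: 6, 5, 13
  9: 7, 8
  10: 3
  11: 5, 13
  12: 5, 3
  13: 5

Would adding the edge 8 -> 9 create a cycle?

Yes

Adding 8→9 creates a cycle iff 9 can already reach 8.
Path from 9: 9 → 8.
So 9 → … → 8 → 9 is a cycle.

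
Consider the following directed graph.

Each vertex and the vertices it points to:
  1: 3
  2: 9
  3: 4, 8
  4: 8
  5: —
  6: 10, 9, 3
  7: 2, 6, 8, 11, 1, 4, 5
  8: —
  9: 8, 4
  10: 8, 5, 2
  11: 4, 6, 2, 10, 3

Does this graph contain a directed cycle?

DFS with white/gray/black marking, starting from 7:
7 gray
  2 gray
    9 gray
      8 gray
      8 black
      4 gray
        4→8: 8 black — skip
      4 black
    9 black
  2 black
  6 gray
    10 gray
      10→8: 8 black — skip
      5 gray
      5 black
      10→2: 2 black — skip
    10 black
    6→9: 9 black — skip
    3 gray
      3→4: 4 black — skip
      3→8: 8 black — skip
    3 black
  6 black
  7→8: 8 black — skip
  11 gray
    11→4: 4 black — skip
    11→6: 6 black — skip
    11→2: 2 black — skip
    11→10: 10 black — skip
    11→3: 3 black — skip
  11 black
  1 gray
    1→3: 3 black — skip
  1 black
  7→4: 4 black — skip
  7→5: 5 black — skip
7 black
Every edge goes to a white or black vertex — no back edge, so the graph is acyclic.

No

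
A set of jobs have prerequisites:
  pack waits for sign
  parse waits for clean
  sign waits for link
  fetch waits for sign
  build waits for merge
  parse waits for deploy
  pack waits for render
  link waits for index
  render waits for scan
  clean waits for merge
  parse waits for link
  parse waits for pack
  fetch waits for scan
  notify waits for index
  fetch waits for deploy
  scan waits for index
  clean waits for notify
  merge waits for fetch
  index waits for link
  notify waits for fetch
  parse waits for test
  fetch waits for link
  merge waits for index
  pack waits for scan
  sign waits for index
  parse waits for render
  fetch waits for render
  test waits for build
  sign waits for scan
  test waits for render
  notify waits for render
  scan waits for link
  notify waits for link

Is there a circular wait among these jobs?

DFS with white/gray/black marking, starting from render:
render gray
  scan gray
    index gray
      link gray
        link→index: index is gray → back edge
Back edge found, so a cycle exists: index → link → index.

Yes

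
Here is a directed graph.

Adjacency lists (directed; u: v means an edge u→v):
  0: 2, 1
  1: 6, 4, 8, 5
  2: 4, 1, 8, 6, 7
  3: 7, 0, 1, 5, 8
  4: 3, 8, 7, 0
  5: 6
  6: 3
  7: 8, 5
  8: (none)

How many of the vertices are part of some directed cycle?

8

A vertex is on a directed cycle iff it belongs to a strongly connected component of size ≥ 2 (or has a self-loop).
The vertices on cycles are {0, 1, 2, 3, 4, 5, 6, 7} — 8 in total.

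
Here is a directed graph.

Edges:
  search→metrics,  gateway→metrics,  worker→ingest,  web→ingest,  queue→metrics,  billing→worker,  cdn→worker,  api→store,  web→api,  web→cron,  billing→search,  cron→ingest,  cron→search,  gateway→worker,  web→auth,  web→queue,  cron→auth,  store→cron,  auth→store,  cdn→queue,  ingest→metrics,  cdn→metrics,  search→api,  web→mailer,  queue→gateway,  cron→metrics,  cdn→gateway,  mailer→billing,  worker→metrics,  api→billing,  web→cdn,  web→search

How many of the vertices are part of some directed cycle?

A vertex is on a directed cycle iff it belongs to a strongly connected component of size ≥ 2 (or has a self-loop).
The vertices on cycles are {api, auth, cron, store, search, billing} — 6 in total.

6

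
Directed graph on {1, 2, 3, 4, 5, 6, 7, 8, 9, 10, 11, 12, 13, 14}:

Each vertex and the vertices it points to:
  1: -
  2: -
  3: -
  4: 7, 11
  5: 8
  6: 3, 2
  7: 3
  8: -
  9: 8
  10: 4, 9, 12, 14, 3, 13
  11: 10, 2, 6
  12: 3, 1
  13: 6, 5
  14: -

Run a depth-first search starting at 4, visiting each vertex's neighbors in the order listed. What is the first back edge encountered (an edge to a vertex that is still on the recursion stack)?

10->4

DFS from 4 (visiting each vertex's neighbors in the order listed); mark gray on enter, black on exit:
4 gray
  7 gray
    3 gray
    3 black
  7 black
  11 gray
    10 gray
      10→4: 4 is gray → back edge
First back edge: 10 → 4.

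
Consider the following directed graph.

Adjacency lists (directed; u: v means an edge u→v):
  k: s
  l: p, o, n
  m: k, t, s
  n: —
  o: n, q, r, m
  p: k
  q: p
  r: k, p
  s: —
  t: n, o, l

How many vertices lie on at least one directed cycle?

A vertex is on a directed cycle iff it belongs to a strongly connected component of size ≥ 2 (or has a self-loop).
The vertices on cycles are {l, m, o, t} — 4 in total.

4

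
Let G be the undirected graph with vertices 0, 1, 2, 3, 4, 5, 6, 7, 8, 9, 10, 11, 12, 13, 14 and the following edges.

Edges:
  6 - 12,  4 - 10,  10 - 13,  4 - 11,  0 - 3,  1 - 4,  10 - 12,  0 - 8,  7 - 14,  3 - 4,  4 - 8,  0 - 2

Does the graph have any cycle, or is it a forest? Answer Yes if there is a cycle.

Yes

DFS, tracking each vertex's parent; an edge to a visited non-parent vertex closes a cycle.
Start from 3:
visit 3 (parent –)
  visit 4 (parent 3)
    visit 8 (parent 4)
      8–4: parent, skip
      visit 0 (parent 8)
        0–8: parent, skip
        visit 2 (parent 0)
          2–0: parent, skip
        0–3: 3 visited and ≠ parent → cycle
Cycle: 3 – 4 – 8 – 0 – 3.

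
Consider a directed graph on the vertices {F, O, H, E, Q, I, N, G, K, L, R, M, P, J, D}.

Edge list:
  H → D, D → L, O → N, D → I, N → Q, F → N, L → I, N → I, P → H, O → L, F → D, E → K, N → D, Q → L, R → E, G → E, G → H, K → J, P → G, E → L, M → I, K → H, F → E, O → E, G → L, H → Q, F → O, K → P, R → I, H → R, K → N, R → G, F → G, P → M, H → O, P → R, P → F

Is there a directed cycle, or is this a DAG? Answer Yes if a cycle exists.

Yes

DFS with white/gray/black marking, starting from I:
I gray
I black
F gray
  E gray
    K gray
      H gray
        Q gray
          L gray
            L→I: I black — skip
          L black
        Q black
        D gray
          D→L: L black — skip
          D→I: I black — skip
        D black
        O gray
          O→L: L black — skip
          N gray
            N→I: I black — skip
            N→Q: Q black — skip
            N→D: D black — skip
          N black
          O→E: E is gray → back edge
Back edge found, so a cycle exists: E → K → H → O → E.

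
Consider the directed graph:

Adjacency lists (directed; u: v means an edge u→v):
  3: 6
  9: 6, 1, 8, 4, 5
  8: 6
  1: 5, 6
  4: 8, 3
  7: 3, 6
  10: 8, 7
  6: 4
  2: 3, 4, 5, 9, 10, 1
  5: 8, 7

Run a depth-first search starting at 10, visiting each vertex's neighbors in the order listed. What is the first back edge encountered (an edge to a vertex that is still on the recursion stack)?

DFS from 10 (visiting each vertex's neighbors in the order listed); mark gray on enter, black on exit:
10 gray
  8 gray
    6 gray
      4 gray
        4→8: 8 is gray → back edge
First back edge: 4 → 8.

4→8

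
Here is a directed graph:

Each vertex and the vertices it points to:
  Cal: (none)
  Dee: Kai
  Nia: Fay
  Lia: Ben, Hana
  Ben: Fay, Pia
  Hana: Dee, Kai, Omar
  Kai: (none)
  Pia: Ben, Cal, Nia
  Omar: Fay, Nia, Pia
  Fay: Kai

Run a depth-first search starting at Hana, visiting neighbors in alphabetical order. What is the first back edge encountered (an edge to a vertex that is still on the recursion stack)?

Ben->Pia

DFS from Hana (visiting neighbors in alphabetical order); mark gray on enter, black on exit:
Hana gray
  Dee gray
    Kai gray
    Kai black
  Dee black
  Hana→Kai: Kai black — skip
  Omar gray
    Fay gray
      Fay→Kai: Kai black — skip
    Fay black
    Nia gray
      Nia→Fay: Fay black — skip
    Nia black
    Pia gray
      Ben gray
        Ben→Fay: Fay black — skip
        Ben→Pia: Pia is gray → back edge
First back edge: Ben → Pia.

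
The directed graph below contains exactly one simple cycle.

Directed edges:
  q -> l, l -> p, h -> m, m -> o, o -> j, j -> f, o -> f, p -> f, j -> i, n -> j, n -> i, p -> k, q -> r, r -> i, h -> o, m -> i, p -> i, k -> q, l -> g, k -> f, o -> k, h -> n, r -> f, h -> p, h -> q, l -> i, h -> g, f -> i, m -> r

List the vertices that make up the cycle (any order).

k, l, p, q

DFS with gray/black marking from q:
q gray
  r gray
    f gray
      i gray
      i black
    f black
    r→i: i black — skip
  r black
  l gray
    g gray
    g black
    p gray
      k gray
        k→f: f black — skip
        k→q: q is gray → back edge
Back edge closes the cycle q → l → p → k → q; its vertices are {k, l, p, q}.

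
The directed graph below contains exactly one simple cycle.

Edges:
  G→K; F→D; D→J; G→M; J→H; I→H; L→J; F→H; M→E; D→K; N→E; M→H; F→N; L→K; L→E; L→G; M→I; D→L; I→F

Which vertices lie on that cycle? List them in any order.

D, F, G, I, L, M

DFS with gray/black marking from M:
M gray
  E gray
  E black
  H gray
  H black
  I gray
    I→H: H black — skip
    F gray
      F→H: H black — skip
      N gray
        N→E: E black — skip
      N black
      D gray
        L gray
          K gray
          K black
          G gray
            G→M: M is gray → back edge
Back edge closes the cycle M → I → F → D → L → G → M; its vertices are {D, F, G, I, L, M}.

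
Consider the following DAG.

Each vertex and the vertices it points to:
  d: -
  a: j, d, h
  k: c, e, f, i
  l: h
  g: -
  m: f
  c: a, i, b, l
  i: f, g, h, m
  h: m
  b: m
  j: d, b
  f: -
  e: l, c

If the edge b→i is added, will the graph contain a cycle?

Adding b→i creates a cycle iff i can already reach b.
Explore from i: no path reaches b. The graph stays acyclic.

No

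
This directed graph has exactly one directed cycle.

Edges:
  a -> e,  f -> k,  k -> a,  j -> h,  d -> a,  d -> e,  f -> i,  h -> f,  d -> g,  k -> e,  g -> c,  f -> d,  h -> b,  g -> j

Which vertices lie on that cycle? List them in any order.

d, f, g, h, j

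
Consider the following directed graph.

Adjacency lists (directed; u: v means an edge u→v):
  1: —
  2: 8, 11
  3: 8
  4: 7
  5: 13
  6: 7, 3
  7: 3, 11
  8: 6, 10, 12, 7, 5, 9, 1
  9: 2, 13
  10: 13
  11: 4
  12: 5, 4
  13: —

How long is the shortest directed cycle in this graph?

3

For each vertex v, BFS finds the shortest path from v back to v.
The shortest such closed walk is 8 → 9 → 2 → 8, length 3.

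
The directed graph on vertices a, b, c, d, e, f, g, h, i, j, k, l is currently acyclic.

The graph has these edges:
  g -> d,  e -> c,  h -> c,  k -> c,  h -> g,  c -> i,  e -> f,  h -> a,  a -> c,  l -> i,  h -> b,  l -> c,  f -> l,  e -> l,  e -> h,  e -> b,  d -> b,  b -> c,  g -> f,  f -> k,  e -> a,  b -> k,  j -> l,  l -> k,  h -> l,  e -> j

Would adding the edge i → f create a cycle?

Adding i→f creates a cycle iff f can already reach i.
Path from f: f → l → i.
So f → … → i → f is a cycle.

Yes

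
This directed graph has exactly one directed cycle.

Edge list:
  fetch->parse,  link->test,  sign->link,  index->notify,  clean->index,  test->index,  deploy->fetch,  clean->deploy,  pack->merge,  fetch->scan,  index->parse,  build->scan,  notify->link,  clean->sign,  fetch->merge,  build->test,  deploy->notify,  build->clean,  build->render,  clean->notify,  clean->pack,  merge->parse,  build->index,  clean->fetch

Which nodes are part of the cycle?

link, test, index, notify

DFS with gray/black marking from test:
test gray
  index gray
    parse gray
    parse black
    notify gray
      link gray
        link→test: test is gray → back edge
Back edge closes the cycle test → index → notify → link → test; its vertices are {link, test, index, notify}.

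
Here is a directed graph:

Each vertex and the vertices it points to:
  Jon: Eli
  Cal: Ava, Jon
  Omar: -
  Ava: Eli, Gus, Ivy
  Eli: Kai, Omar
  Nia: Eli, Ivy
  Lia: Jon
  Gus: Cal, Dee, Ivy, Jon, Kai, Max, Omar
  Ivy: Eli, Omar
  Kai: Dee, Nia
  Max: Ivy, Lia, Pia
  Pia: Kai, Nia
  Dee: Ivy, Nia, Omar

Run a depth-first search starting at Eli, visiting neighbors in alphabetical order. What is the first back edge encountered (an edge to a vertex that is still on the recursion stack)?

DFS from Eli (visiting neighbors in alphabetical order); mark gray on enter, black on exit:
Eli gray
  Kai gray
    Dee gray
      Ivy gray
        Ivy→Eli: Eli is gray → back edge
First back edge: Ivy → Eli.

Ivy->Eli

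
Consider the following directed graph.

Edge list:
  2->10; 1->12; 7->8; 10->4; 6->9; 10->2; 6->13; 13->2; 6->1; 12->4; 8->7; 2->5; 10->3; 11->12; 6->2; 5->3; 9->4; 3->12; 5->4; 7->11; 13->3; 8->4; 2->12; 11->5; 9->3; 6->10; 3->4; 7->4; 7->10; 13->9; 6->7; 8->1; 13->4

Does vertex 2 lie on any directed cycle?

Yes

2 is on a cycle iff 2 can reach itself via ≥1 edge.
2 → 10 → 2 — yes.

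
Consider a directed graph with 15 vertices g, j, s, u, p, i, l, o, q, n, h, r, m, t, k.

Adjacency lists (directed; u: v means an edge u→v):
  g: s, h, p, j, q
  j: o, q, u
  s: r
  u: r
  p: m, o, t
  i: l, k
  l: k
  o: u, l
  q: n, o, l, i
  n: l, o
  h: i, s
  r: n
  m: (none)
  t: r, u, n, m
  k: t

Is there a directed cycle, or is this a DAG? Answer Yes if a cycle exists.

Yes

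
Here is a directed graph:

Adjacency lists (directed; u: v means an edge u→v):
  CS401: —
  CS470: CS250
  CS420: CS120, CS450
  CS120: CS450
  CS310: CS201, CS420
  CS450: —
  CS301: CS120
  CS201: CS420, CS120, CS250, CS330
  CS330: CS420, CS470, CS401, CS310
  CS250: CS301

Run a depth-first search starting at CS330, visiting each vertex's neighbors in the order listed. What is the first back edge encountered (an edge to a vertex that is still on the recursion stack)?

DFS from CS330 (visiting each vertex's neighbors in the order listed); mark gray on enter, black on exit:
CS330 gray
  CS420 gray
    CS120 gray
      CS450 gray
      CS450 black
    CS120 black
    CS420→CS450: CS450 black — skip
  CS420 black
  CS470 gray
    CS250 gray
      CS301 gray
        CS301→CS120: CS120 black — skip
      CS301 black
    CS250 black
  CS470 black
  CS401 gray
  CS401 black
  CS310 gray
    CS201 gray
      CS201→CS420: CS420 black — skip
      CS201→CS120: CS120 black — skip
      CS201→CS250: CS250 black — skip
      CS201→CS330: CS330 is gray → back edge
First back edge: CS201 → CS330.

CS201->CS330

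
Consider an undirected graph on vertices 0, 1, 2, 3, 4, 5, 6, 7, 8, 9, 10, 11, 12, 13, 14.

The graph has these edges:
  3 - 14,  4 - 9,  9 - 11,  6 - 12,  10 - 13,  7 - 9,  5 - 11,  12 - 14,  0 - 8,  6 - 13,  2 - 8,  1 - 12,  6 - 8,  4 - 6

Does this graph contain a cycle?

DFS, tracking each vertex's parent; an edge to a visited non-parent vertex closes a cycle.
Start from 13:
visit 13 (parent –)
  visit 6 (parent 13)
    6–13: parent, skip
    visit 8 (parent 6)
      8–6: parent, skip
      visit 2 (parent 8)
        2–8: parent, skip
      visit 0 (parent 8)
        0–8: parent, skip
    visit 4 (parent 6)
      4–6: parent, skip
      visit 9 (parent 4)
        9–4: parent, skip
        visit 11 (parent 9)
          11–9: parent, skip
          visit 5 (parent 11)
            5–11: parent, skip
        visit 7 (parent 9)
          7–9: parent, skip
    visit 12 (parent 6)
      visit 14 (parent 12)
        visit 3 (parent 14)
          3–14: parent, skip
        14–12: parent, skip
      visit 1 (parent 12)
        1–12: parent, skip
      12–6: parent, skip
  visit 10 (parent 13)
    10–13: parent, skip
No non-parent visited neighbor found — the graph is a forest.

No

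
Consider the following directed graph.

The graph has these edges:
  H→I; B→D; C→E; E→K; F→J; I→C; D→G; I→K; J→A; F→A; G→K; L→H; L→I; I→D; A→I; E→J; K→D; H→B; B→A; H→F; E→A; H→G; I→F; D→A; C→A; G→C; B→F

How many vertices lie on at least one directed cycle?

9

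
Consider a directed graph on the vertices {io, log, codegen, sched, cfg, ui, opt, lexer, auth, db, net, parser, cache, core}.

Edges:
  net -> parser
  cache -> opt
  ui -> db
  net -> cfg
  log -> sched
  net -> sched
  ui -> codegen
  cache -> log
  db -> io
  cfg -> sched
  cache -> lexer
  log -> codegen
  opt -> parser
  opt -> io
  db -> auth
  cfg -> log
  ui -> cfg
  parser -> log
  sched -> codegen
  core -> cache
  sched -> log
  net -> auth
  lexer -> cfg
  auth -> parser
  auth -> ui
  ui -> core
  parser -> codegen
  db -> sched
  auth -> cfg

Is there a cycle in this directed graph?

Yes

DFS with white/gray/black marking, starting from codegen:
codegen gray
codegen black
io gray
io black
log gray
  sched gray
    sched→log: log is gray → back edge
Back edge found, so a cycle exists: log → sched → log.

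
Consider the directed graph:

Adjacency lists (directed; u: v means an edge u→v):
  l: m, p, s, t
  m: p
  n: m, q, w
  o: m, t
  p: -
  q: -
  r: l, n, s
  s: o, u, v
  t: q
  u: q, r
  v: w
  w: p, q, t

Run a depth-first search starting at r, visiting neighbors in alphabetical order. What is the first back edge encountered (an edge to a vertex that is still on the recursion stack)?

DFS from r (visiting neighbors in alphabetical order); mark gray on enter, black on exit:
r gray
  l gray
    m gray
      p gray
      p black
    m black
    l→p: p black — skip
    s gray
      o gray
        o→m: m black — skip
        t gray
          q gray
          q black
        t black
      o black
      u gray
        u→q: q black — skip
        u→r: r is gray → back edge
First back edge: u → r.

u→r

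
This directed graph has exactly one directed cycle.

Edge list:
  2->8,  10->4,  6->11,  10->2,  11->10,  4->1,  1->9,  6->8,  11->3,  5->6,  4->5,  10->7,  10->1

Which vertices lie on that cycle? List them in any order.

4, 5, 6, 10, 11

DFS with gray/black marking from 11:
11 gray
  10 gray
    7 gray
    7 black
    2 gray
      8 gray
      8 black
    2 black
    1 gray
      9 gray
      9 black
    1 black
    4 gray
      4→1: 1 black — skip
      5 gray
        6 gray
          6→8: 8 black — skip
          6→11: 11 is gray → back edge
Back edge closes the cycle 11 → 10 → 4 → 5 → 6 → 11; its vertices are {4, 5, 6, 10, 11}.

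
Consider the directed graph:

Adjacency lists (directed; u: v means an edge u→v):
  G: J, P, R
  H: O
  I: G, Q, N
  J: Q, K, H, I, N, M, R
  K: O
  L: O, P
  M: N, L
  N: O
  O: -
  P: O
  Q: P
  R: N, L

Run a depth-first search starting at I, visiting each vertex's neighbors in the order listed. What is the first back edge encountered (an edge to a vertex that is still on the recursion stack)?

DFS from I (visiting each vertex's neighbors in the order listed); mark gray on enter, black on exit:
I gray
  G gray
    J gray
      Q gray
        P gray
          O gray
          O black
        P black
      Q black
      K gray
        K→O: O black — skip
      K black
      H gray
        H→O: O black — skip
      H black
      J→I: I is gray → back edge
First back edge: J → I.

J->I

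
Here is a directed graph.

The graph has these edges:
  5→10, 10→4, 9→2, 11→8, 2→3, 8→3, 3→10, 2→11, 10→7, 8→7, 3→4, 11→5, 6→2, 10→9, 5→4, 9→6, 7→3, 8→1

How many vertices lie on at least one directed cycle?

A vertex is on a directed cycle iff it belongs to a strongly connected component of size ≥ 2 (or has a self-loop).
The vertices on cycles are {2, 3, 5, 6, 7, 8, 9, 10, 11} — 9 in total.

9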